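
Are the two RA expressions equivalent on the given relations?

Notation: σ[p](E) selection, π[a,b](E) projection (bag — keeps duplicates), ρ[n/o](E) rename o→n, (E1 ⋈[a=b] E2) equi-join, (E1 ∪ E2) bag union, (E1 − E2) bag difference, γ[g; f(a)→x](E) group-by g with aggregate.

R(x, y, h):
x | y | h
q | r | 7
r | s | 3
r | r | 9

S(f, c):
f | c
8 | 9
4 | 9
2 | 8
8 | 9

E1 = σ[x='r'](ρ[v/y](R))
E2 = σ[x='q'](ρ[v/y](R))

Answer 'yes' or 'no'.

E1 stepwise |·|:
  R → 3
  ρ[v/y](R) → 3
  σ[x='r'](ρ[v/y](R)) → 2
E2 stepwise |·|:
  R → 3
  ρ[v/y](R) → 3
  σ[x='q'](ρ[v/y](R)) → 1

E1 result:
x | v | h
r | r | 9
r | s | 3
E2 result:
x | v | h
q | r | 7
Witness: ('r', 'r', 9) appears 1× in E1 but 0× in E2.

no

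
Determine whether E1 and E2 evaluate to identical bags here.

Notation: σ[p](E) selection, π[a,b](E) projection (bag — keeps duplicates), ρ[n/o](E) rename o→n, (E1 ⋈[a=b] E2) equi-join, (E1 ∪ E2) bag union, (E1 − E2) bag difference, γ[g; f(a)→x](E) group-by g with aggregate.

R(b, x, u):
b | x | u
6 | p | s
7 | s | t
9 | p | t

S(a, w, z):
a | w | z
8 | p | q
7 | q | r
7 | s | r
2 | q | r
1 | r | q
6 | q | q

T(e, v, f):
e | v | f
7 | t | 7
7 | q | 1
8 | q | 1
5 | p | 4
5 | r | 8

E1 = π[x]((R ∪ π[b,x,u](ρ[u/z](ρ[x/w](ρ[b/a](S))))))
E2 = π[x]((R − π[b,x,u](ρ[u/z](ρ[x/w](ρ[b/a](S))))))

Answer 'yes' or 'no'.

E1 subexpression sizes:
  R → 3
  S → 6
  ρ[b/a](S) → 6
  ρ[x/w](ρ[b/a](S)) → 6
  ρ[u/z](ρ[x/w](ρ[b/a](S))) → 6
  π[b,x,u](ρ[u/z](ρ[x/w](ρ[b/a](S)))) → 6
  (R ∪ π[b,x,u](ρ[u/z](ρ[x/w](ρ[b/a](S))))) → 9
  π[x]((R ∪ π[b,x,u](ρ[u/z](ρ[x/w](ρ[b/a](S)))))) → 9
E2 subexpression sizes:
  R → 3
  S → 6
  ρ[b/a](S) → 6
  ρ[x/w](ρ[b/a](S)) → 6
  ρ[u/z](ρ[x/w](ρ[b/a](S))) → 6
  π[b,x,u](ρ[u/z](ρ[x/w](ρ[b/a](S)))) → 6
  (R − π[b,x,u](ρ[u/z](ρ[x/w](ρ[b/a](S))))) → 3
  π[x]((R − π[b,x,u](ρ[u/z](ρ[x/w](ρ[b/a](S)))))) → 3

E1 result:
x
p
p
p
q
q
q
r
s
s
E2 result:
x
p
p
s
Witness: ('s',) appears 2× in E1 but 1× in E2.

no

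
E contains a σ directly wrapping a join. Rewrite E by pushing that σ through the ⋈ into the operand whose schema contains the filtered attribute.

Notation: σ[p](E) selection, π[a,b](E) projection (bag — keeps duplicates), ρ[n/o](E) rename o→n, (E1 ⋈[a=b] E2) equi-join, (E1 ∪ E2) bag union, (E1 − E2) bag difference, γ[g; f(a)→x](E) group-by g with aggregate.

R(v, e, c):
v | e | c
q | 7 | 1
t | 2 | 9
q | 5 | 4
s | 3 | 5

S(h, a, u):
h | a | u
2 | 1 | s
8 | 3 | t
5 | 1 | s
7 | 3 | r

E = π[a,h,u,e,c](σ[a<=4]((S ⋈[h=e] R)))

σ filters on a, owned by the left side.
E' = π[a,h,u,e,c]((σ[a<=4](S) ⋈[h=e] R))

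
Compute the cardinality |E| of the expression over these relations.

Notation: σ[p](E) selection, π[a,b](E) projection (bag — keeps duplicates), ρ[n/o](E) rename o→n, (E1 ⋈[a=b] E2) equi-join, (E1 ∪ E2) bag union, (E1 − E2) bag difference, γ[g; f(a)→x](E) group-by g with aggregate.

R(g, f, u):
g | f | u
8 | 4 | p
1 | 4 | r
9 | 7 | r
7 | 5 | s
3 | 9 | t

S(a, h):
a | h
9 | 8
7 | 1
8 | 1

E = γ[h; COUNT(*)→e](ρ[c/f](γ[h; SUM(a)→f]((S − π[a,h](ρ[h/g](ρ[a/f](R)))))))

Subexpression sizes:
  S → 3
  R → 5
  ρ[a/f](R) → 5
  ρ[h/g](ρ[a/f](R)) → 5
  π[a,h](ρ[h/g](ρ[a/f](R))) → 5
  (S − π[a,h](ρ[h/g](ρ[a/f](R)))) → 3
  γ[h; SUM(a)→f]((S − π[a,h](ρ[h/g](ρ[a/f](R))))) → 2
  ρ[c/f](γ[h; SUM(a)→f]((S − π[a,h](ρ[h/g](ρ[a/f](R)))))) → 2
  γ[h; COUNT(*)→e](ρ[c/f](γ[h; SUM(a)→f]((S − π[a,h](ρ[h/g](ρ[a/f](R))))))) → 2

|E| = 2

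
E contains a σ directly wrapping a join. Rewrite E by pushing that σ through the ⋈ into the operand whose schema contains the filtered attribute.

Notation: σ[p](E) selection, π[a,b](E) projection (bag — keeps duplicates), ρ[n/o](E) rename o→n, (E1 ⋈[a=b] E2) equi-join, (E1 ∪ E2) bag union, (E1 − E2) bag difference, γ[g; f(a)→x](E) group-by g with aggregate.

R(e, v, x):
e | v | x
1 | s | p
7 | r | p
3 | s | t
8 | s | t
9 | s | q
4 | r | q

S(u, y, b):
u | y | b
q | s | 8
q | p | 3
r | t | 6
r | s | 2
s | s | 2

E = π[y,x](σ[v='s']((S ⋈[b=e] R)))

σ filters on v, owned by the right side.
E' = π[y,x]((S ⋈[b=e] σ[v='s'](R)))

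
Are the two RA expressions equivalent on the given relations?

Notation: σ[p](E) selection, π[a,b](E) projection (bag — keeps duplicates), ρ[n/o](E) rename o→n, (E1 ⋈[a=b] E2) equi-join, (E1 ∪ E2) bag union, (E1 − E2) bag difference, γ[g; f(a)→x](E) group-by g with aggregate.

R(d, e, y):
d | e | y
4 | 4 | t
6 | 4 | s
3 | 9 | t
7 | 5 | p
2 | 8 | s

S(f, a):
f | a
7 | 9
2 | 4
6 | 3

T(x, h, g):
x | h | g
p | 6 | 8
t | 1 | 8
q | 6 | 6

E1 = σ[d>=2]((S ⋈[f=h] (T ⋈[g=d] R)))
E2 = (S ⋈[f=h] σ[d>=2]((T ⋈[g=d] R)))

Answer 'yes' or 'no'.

E1 stepwise |·|:
  S → 3
  T → 3
  R → 5
  (T ⋈[g=d] R) → 1
  (S ⋈[f=h] (T ⋈[g=d] R)) → 1
  σ[d>=2]((S ⋈[f=h] (T ⋈[g=d] R))) → 1
E2 stepwise |·|:
  S → 3
  T → 3
  R → 5
  (T ⋈[g=d] R) → 1
  σ[d>=2]((T ⋈[g=d] R)) → 1
  (S ⋈[f=h] σ[d>=2]((T ⋈[g=d] R))) → 1

E1 and E2 produce the same multiset:
f | a | x | h | g | d | e | y
6 | 3 | q | 6 | 6 | 6 | 4 | s

yes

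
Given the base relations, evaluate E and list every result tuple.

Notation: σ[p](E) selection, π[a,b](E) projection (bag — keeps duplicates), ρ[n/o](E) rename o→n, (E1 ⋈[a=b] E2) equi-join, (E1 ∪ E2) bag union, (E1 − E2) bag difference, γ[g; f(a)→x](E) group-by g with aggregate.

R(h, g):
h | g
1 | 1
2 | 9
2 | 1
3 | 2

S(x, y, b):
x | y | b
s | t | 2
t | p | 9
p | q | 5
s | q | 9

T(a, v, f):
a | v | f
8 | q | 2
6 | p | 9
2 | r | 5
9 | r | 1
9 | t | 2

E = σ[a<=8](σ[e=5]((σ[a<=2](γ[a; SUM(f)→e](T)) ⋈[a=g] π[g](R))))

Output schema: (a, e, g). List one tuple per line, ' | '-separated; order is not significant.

Row counts bottom-up:
  T → 5
  γ[a; SUM(f)→e](T) → 4
  σ[a<=2](γ[a; SUM(f)→e](T)) → 1
  R → 4
  π[g](R) → 4
  (σ[a<=2](γ[a; SUM(f)→e](T)) ⋈[a=g] π[g](R)) → 1
  σ[e=5]((σ[a<=2](γ[a; SUM(f)→e](T)) ⋈[a=g] π[g](R))) → 1
  σ[a<=8](σ[e=5]((σ[a<=2](γ[a; SUM(f)→e](T)) ⋈[a=g] π[g](R)))) → 1

== RESULT ==
a | e | g
2 | 5 | 2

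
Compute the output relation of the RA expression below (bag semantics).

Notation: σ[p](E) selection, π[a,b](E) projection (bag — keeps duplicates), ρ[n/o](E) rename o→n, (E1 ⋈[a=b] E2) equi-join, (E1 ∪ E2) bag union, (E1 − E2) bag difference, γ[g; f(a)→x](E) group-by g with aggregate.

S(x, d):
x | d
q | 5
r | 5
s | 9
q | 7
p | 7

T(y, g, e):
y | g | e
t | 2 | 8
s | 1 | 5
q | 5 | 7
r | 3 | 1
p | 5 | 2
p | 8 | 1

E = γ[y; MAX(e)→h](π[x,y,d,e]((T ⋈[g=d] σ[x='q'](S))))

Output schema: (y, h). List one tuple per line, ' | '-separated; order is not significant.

Stepwise |·|:
  T → 6
  S → 5
  σ[x='q'](S) → 2
  (T ⋈[g=d] σ[x='q'](S)) → 2
  π[x,y,d,e]((T ⋈[g=d] σ[x='q'](S))) → 2
  γ[y; MAX(e)→h](π[x,y,d,e]((T ⋈[g=d] σ[x='q'](S)))) → 2

== RESULT ==
y | h
p | 2
q | 7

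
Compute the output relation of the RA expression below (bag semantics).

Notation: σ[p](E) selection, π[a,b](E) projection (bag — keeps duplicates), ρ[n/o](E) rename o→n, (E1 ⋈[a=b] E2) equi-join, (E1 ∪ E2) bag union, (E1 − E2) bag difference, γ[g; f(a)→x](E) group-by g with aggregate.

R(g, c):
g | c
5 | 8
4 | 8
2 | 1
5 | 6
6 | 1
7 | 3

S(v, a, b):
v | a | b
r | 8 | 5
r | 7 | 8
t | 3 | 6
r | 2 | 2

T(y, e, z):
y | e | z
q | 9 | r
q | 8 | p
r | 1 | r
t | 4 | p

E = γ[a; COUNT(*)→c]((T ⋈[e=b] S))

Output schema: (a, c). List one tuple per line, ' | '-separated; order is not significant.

Per-node cardinality:
  T → 4
  S → 4
  (T ⋈[e=b] S) → 1
  γ[a; COUNT(*)→c]((T ⋈[e=b] S)) → 1

== RESULT ==
a | c
7 | 1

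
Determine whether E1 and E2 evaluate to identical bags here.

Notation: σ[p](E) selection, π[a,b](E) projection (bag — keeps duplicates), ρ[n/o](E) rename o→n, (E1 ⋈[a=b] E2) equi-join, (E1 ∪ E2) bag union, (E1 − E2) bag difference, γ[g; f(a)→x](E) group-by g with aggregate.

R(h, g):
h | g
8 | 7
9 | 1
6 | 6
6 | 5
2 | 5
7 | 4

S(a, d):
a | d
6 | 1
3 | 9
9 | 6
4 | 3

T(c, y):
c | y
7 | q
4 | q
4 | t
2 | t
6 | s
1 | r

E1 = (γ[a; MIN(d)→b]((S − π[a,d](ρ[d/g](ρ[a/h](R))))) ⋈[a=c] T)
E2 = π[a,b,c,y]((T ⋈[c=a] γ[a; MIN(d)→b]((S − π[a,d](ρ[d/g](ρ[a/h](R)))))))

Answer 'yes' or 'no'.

E1 subexpression sizes:
  S → 4
  R → 6
  ρ[a/h](R) → 6
  ρ[d/g](ρ[a/h](R)) → 6
  π[a,d](ρ[d/g](ρ[a/h](R))) → 6
  (S − π[a,d](ρ[d/g](ρ[a/h](R)))) → 4
  γ[a; MIN(d)→b]((S − π[a,d](ρ[d/g](ρ[a/h](R))))) → 4
  T → 6
  (γ[a; MIN(d)→b]((S − π[a,d](ρ[d/g](ρ[a/h](R))))) ⋈[a=c] T) → 3
E2 subexpression sizes:
  T → 6
  S → 4
  R → 6
  ρ[a/h](R) → 6
  ρ[d/g](ρ[a/h](R)) → 6
  π[a,d](ρ[d/g](ρ[a/h](R))) → 6
  (S − π[a,d](ρ[d/g](ρ[a/h](R)))) → 4
  γ[a; MIN(d)→b]((S − π[a,d](ρ[d/g](ρ[a/h](R))))) → 4
  (T ⋈[c=a] γ[a; MIN(d)→b]((S − π[a,d](ρ[d/g](ρ[a/h](R)))))) → 3
  π[a,b,c,y]((T ⋈[c=a] γ[a; MIN(d)→b]((S − π[a,d](ρ[d/g](ρ[a/h](R))))))) → 3

E1 and E2 produce the same multiset:
a | b | c | y
4 | 3 | 4 | q
4 | 3 | 4 | t
6 | 1 | 6 | s

yes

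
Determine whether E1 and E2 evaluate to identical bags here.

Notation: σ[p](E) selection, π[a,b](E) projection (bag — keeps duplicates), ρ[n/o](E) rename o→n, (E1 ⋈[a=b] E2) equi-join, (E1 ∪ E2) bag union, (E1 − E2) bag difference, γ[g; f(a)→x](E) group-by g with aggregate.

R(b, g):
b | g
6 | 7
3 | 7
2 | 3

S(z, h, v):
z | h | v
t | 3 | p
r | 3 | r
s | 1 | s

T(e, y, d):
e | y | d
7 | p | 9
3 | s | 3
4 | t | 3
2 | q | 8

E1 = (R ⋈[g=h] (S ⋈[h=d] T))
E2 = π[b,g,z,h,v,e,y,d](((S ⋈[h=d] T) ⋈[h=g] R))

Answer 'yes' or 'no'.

E1 stepwise |·|:
  R → 3
  S → 3
  T → 4
  (S ⋈[h=d] T) → 4
  (R ⋈[g=h] (S ⋈[h=d] T)) → 4
E2 stepwise |·|:
  S → 3
  T → 4
  (S ⋈[h=d] T) → 4
  R → 3
  ((S ⋈[h=d] T) ⋈[h=g] R) → 4
  π[b,g,z,h,v,e,y,d](((S ⋈[h=d] T) ⋈[h=g] R)) → 4

E1 and E2 produce the same multiset:
b | g | z | h | v | e | y | d
2 | 3 | r | 3 | r | 3 | s | 3
2 | 3 | r | 3 | r | 4 | t | 3
2 | 3 | t | 3 | p | 3 | s | 3
2 | 3 | t | 3 | p | 4 | t | 3

yes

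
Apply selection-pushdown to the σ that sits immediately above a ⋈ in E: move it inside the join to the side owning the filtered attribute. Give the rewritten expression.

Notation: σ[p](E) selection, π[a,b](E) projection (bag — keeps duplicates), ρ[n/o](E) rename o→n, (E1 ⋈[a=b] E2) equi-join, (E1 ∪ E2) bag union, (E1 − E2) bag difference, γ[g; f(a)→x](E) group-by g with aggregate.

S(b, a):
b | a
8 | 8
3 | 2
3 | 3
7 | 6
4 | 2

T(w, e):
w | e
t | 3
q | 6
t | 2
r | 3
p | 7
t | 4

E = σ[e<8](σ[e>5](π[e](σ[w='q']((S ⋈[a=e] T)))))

σ filters on w, owned by the right side.
E' = σ[e<8](σ[e>5](π[e]((S ⋈[a=e] σ[w='q'](T)))))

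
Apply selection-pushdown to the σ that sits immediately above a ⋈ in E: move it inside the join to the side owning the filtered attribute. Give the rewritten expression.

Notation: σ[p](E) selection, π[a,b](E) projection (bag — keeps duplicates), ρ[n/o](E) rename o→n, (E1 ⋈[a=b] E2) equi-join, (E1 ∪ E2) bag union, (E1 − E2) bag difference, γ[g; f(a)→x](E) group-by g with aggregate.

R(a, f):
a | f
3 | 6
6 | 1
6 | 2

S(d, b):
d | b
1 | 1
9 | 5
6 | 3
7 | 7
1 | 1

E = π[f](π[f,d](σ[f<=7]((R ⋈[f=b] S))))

σ filters on f, owned by the left side.
E' = π[f](π[f,d]((σ[f<=7](R) ⋈[f=b] S)))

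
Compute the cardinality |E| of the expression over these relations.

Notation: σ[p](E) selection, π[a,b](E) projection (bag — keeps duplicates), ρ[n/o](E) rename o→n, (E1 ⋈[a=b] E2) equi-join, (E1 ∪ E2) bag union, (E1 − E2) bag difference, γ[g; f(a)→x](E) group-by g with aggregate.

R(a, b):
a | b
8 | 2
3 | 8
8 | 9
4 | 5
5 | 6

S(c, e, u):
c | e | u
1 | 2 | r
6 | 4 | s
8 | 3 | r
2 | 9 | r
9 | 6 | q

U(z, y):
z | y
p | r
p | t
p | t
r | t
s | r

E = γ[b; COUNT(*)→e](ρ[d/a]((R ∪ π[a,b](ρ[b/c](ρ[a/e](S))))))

Per-node cardinality:
  R → 5
  S → 5
  ρ[a/e](S) → 5
  ρ[b/c](ρ[a/e](S)) → 5
  π[a,b](ρ[b/c](ρ[a/e](S))) → 5
  (R ∪ π[a,b](ρ[b/c](ρ[a/e](S)))) → 10
  ρ[d/a]((R ∪ π[a,b](ρ[b/c](ρ[a/e](S))))) → 10
  γ[b; COUNT(*)→e](ρ[d/a]((R ∪ π[a,b](ρ[b/c](ρ[a/e](S)))))) → 6

|E| = 6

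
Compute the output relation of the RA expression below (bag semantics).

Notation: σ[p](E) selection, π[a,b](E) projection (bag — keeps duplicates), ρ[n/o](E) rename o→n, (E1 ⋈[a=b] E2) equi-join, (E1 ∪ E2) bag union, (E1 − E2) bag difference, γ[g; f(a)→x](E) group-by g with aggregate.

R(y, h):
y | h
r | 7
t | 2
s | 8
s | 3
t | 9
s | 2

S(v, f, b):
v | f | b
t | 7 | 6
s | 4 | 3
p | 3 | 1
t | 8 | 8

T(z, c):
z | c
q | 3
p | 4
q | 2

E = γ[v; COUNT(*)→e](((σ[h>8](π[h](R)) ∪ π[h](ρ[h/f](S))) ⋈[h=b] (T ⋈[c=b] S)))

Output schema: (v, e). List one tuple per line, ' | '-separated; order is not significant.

Row counts bottom-up:
  R → 6
  π[h](R) → 6
  σ[h>8](π[h](R)) → 1
  S → 4
  ρ[h/f](S) → 4
  π[h](ρ[h/f](S)) → 4
  (σ[h>8](π[h](R)) ∪ π[h](ρ[h/f](S))) → 5
  T → 3
  S → 4
  (T ⋈[c=b] S) → 1
  ((σ[h>8](π[h](R)) ∪ π[h](ρ[h/f](S))) ⋈[h=b] (T ⋈[c=b] S)) → 1
  γ[v; COUNT(*)→e](((σ[h>8](π[h](R)) ∪ π[h](ρ[h/f](S))) ⋈[h=b] (T ⋈[c=b] S))) → 1

== RESULT ==
v | e
s | 1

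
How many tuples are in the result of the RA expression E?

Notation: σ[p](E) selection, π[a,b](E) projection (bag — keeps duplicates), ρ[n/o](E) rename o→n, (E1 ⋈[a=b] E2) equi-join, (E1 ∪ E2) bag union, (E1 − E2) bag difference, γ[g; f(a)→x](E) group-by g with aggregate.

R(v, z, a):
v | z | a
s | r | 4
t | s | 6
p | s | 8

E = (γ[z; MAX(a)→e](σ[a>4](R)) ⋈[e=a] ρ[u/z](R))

Per-node cardinality:
  R → 3
  σ[a>4](R) → 2
  γ[z; MAX(a)→e](σ[a>4](R)) → 1
  R → 3
  ρ[u/z](R) → 3
  (γ[z; MAX(a)→e](σ[a>4](R)) ⋈[e=a] ρ[u/z](R)) → 1

|E| = 1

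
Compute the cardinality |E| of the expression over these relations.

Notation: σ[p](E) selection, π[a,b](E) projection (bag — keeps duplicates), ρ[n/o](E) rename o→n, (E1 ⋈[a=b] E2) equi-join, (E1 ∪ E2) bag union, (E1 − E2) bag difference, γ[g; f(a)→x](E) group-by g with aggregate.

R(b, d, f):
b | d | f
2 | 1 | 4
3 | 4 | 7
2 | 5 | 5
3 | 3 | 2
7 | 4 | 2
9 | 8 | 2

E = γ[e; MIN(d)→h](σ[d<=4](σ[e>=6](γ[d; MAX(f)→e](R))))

Row counts bottom-up:
  R → 6
  γ[d; MAX(f)→e](R) → 5
  σ[e>=6](γ[d; MAX(f)→e](R)) → 1
  σ[d<=4](σ[e>=6](γ[d; MAX(f)→e](R))) → 1
  γ[e; MIN(d)→h](σ[d<=4](σ[e>=6](γ[d; MAX(f)→e](R)))) → 1

|E| = 1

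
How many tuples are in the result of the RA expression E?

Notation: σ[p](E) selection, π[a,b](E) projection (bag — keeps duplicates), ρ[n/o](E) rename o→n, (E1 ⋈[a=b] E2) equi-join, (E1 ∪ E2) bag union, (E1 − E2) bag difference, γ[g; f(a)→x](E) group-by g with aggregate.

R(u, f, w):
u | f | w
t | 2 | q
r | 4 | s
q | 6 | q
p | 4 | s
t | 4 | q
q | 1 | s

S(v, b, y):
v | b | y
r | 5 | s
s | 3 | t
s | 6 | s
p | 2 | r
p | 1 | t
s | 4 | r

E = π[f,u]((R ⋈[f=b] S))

Per-node cardinality:
  R → 6
  S → 6
  (R ⋈[f=b] S) → 6
  π[f,u]((R ⋈[f=b] S)) → 6

|E| = 6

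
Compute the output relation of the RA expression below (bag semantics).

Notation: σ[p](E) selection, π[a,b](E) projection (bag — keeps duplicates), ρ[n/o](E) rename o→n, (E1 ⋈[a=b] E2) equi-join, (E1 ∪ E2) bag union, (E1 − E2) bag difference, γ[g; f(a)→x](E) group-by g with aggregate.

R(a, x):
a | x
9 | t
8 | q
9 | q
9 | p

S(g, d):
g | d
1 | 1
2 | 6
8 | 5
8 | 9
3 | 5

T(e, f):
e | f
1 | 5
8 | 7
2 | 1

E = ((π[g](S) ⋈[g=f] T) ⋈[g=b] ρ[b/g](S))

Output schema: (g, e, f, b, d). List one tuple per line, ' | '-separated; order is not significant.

Per-node cardinality:
  S → 5
  π[g](S) → 5
  T → 3
  (π[g](S) ⋈[g=f] T) → 1
  S → 5
  ρ[b/g](S) → 5
  ((π[g](S) ⋈[g=f] T) ⋈[g=b] ρ[b/g](S)) → 1

== RESULT ==
g | e | f | b | d
1 | 2 | 1 | 1 | 1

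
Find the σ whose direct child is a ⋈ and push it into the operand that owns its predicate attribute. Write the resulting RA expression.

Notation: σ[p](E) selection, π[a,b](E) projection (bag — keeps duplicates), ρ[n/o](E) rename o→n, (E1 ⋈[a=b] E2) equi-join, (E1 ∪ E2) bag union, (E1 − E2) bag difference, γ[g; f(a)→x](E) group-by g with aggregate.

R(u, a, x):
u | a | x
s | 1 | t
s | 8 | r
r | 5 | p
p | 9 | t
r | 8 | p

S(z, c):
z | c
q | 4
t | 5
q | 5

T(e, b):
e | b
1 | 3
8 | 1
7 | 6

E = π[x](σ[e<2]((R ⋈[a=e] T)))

σ filters on e, owned by the right side.
E' = π[x]((R ⋈[a=e] σ[e<2](T)))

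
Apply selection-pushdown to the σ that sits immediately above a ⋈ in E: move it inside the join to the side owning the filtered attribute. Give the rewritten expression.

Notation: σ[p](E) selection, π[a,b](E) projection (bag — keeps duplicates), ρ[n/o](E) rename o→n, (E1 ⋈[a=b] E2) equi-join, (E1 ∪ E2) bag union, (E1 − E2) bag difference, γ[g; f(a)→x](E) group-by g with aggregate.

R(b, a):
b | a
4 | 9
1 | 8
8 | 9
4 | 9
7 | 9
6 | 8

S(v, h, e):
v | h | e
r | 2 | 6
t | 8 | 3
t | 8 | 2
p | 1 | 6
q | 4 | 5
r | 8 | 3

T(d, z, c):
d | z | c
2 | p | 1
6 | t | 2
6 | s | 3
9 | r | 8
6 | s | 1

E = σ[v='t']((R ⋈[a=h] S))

σ filters on v, owned by the right side.
E' = (R ⋈[a=h] σ[v='t'](S))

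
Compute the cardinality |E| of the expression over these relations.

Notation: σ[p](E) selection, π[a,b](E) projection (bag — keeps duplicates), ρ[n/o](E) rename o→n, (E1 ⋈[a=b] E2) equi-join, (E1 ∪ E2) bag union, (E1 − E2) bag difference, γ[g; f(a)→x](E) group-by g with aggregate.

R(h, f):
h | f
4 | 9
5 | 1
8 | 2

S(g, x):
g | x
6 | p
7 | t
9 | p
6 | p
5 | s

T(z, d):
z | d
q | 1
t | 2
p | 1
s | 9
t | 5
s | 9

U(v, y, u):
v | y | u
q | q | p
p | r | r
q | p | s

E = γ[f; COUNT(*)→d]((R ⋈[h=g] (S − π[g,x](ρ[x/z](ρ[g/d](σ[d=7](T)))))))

Row counts bottom-up:
  R → 3
  S → 5
  T → 6
  σ[d=7](T) → 0
  ρ[g/d](σ[d=7](T)) → 0
  ρ[x/z](ρ[g/d](σ[d=7](T))) → 0
  π[g,x](ρ[x/z](ρ[g/d](σ[d=7](T)))) → 0
  (S − π[g,x](ρ[x/z](ρ[g/d](σ[d=7](T))))) → 5
  (R ⋈[h=g] (S − π[g,x](ρ[x/z](ρ[g/d](σ[d=7](T)))))) → 1
  γ[f; COUNT(*)→d]((R ⋈[h=g] (S − π[g,x](ρ[x/z](ρ[g/d](σ[d=7](T))))))) → 1

|E| = 1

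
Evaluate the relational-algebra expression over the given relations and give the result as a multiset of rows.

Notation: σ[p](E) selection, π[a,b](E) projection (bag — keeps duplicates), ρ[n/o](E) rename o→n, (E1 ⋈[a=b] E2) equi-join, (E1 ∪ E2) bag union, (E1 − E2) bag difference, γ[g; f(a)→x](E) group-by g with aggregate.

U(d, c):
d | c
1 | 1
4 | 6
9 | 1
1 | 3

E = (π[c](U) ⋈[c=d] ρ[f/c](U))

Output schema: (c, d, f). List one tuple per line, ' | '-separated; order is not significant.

Per-node cardinality:
  U → 4
  π[c](U) → 4
  U → 4
  ρ[f/c](U) → 4
  (π[c](U) ⋈[c=d] ρ[f/c](U)) → 4

== RESULT ==
c | d | f
1 | 1 | 1
1 | 1 | 1
1 | 1 | 3
1 | 1 | 3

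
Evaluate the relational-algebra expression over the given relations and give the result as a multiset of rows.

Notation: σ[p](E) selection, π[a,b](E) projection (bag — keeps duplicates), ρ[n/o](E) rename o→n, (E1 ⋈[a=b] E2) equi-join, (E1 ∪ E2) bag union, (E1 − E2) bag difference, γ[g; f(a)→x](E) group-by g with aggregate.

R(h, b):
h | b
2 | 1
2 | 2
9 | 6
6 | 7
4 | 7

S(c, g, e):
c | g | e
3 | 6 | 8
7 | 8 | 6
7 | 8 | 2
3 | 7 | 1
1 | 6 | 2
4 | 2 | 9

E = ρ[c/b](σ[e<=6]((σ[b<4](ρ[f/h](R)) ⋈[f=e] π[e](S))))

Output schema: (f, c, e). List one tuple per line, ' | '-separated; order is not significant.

Stepwise |·|:
  R → 5
  ρ[f/h](R) → 5
  σ[b<4](ρ[f/h](R)) → 2
  S → 6
  π[e](S) → 6
  (σ[b<4](ρ[f/h](R)) ⋈[f=e] π[e](S)) → 4
  σ[e<=6]((σ[b<4](ρ[f/h](R)) ⋈[f=e] π[e](S))) → 4
  ρ[c/b](σ[e<=6]((σ[b<4](ρ[f/h](R)) ⋈[f=e] π[e](S)))) → 4

== RESULT ==
f | c | e
2 | 1 | 2
2 | 1 | 2
2 | 2 | 2
2 | 2 | 2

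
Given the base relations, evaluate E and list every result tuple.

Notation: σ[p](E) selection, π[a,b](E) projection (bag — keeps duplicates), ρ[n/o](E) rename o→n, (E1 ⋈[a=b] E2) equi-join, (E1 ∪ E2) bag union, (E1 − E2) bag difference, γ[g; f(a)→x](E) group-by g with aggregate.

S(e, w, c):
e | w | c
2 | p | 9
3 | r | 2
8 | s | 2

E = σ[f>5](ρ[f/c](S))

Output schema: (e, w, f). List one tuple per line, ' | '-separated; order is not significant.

Subexpression sizes:
  S → 3
  ρ[f/c](S) → 3
  σ[f>5](ρ[f/c](S)) → 1

== RESULT ==
e | w | f
2 | p | 9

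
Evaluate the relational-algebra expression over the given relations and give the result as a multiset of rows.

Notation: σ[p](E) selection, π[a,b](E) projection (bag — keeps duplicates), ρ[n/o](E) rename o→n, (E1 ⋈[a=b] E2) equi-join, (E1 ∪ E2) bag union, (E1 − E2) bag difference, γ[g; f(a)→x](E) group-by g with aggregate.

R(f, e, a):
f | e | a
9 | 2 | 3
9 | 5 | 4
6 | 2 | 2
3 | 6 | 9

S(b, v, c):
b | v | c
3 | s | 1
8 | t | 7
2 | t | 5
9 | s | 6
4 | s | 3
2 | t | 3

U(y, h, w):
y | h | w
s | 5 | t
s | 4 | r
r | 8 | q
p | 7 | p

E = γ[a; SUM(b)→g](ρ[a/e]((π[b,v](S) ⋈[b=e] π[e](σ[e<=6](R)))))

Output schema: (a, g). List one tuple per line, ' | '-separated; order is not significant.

Per-node cardinality:
  S → 6
  π[b,v](S) → 6
  R → 4
  σ[e<=6](R) → 4
  π[e](σ[e<=6](R)) → 4
  (π[b,v](S) ⋈[b=e] π[e](σ[e<=6](R))) → 4
  ρ[a/e]((π[b,v](S) ⋈[b=e] π[e](σ[e<=6](R)))) → 4
  γ[a; SUM(b)→g](ρ[a/e]((π[b,v](S) ⋈[b=e] π[e](σ[e<=6](R))))) → 1

== RESULT ==
a | g
2 | 8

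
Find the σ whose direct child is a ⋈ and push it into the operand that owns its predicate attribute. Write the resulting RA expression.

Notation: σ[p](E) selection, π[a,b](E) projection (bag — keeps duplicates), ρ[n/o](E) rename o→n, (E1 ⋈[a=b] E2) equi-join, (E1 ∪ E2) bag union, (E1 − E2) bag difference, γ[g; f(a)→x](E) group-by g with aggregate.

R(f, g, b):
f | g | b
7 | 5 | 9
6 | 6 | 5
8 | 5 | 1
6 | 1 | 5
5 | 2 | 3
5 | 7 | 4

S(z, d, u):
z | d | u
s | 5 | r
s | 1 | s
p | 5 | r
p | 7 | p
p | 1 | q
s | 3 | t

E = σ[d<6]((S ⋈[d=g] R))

σ filters on d, owned by the left side.
E' = (σ[d<6](S) ⋈[d=g] R)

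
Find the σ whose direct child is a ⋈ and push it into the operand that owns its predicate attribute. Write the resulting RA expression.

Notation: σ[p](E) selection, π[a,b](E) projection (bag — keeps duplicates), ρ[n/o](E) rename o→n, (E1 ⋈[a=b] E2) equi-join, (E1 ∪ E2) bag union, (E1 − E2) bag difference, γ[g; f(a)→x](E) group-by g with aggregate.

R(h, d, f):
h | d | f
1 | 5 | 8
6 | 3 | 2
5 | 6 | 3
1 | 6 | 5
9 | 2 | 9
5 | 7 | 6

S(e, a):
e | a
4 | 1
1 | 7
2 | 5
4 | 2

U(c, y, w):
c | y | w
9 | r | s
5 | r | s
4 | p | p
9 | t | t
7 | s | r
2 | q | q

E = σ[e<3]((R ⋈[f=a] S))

σ filters on e, owned by the right side.
E' = (R ⋈[f=a] σ[e<3](S))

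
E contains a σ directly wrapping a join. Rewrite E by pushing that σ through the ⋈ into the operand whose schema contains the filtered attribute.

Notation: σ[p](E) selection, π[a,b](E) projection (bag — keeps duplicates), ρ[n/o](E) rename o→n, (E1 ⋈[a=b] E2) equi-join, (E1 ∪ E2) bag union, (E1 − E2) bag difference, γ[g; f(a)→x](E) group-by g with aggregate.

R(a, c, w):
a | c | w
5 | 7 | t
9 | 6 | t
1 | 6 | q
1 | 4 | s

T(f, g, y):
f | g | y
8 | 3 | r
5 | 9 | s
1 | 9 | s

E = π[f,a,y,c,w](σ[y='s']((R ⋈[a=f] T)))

σ filters on y, owned by the right side.
E' = π[f,a,y,c,w]((R ⋈[a=f] σ[y='s'](T)))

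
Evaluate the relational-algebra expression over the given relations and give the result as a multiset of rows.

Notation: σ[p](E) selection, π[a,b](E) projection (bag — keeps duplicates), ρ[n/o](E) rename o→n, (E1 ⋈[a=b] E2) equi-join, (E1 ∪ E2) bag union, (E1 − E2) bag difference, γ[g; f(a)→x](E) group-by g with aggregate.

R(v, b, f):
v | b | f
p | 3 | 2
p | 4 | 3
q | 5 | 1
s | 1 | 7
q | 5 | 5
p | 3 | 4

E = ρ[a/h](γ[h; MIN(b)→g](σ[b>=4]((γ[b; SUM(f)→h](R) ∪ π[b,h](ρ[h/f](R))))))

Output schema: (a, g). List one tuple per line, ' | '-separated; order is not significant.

Subexpression sizes:
  R → 6
  γ[b; SUM(f)→h](R) → 4
  R → 6
  ρ[h/f](R) → 6
  π[b,h](ρ[h/f](R)) → 6
  (γ[b; SUM(f)→h](R) ∪ π[b,h](ρ[h/f](R))) → 10
  σ[b>=4]((γ[b; SUM(f)→h](R) ∪ π[b,h](ρ[h/f](R)))) → 5
  γ[h; MIN(b)→g](σ[b>=4]((γ[b; SUM(f)→h](R) ∪ π[b,h](ρ[h/f](R))))) → 4
  ρ[a/h](γ[h; MIN(b)→g](σ[b>=4]((γ[b; SUM(f)→h](R) ∪ π[b,h](ρ[h/f](R)))))) → 4

== RESULT ==
a | g
1 | 5
3 | 4
5 | 5
6 | 5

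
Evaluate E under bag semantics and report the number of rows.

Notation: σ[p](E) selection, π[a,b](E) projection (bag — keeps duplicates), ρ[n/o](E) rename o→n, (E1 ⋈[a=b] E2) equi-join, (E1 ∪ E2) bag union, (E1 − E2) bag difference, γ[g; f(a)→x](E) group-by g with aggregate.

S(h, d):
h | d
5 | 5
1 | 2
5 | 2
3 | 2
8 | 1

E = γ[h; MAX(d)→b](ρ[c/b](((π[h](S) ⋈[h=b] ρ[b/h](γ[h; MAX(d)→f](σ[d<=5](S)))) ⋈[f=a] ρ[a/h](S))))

Subexpression sizes:
  S → 5
  π[h](S) → 5
  S → 5
  σ[d<=5](S) → 5
  γ[h; MAX(d)→f](σ[d<=5](S)) → 4
  ρ[b/h](γ[h; MAX(d)→f](σ[d<=5](S))) → 4
  (π[h](S) ⋈[h=b] ρ[b/h](γ[h; MAX(d)→f](σ[d<=5](S)))) → 5
  S → 5
  ρ[a/h](S) → 5
  ((π[h](S) ⋈[h=b] ρ[b/h](γ[h; MAX(d)→f](σ[d<=5](S)))) ⋈[f=a] ρ[a/h](S)) → 5
  ρ[c/b](((π[h](S) ⋈[h=b] ρ[b/h](γ[h; MAX(d)→f](σ[d<=5](S)))) ⋈[f=a] ρ[a/h](S))) → 5
  γ[h; MAX(d)→b](ρ[c/b](((π[h](S) ⋈[h=b] ρ[b/h](γ[h; MAX(d)→f](σ[d<=5](S)))) ⋈[f=a] ρ[a/h](S)))) → 2

|E| = 2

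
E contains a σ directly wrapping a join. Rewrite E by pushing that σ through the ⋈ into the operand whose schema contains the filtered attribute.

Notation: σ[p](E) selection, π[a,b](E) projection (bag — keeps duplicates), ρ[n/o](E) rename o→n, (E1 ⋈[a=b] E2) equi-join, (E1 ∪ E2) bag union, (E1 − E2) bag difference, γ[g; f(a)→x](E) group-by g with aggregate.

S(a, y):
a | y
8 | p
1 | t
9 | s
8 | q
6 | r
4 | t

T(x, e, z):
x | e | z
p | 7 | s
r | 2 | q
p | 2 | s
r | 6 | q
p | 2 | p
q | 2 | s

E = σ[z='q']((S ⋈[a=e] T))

σ filters on z, owned by the right side.
E' = (S ⋈[a=e] σ[z='q'](T))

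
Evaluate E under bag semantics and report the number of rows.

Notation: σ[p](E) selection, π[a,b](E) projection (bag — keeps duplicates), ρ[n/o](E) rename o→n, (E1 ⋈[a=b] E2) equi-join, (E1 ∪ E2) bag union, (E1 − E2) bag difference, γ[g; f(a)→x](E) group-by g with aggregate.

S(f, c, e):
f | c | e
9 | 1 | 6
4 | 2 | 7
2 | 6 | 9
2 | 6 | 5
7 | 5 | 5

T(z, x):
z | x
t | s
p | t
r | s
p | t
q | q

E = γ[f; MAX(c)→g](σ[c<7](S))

Stepwise |·|:
  S → 5
  σ[c<7](S) → 5
  γ[f; MAX(c)→g](σ[c<7](S)) → 4

|E| = 4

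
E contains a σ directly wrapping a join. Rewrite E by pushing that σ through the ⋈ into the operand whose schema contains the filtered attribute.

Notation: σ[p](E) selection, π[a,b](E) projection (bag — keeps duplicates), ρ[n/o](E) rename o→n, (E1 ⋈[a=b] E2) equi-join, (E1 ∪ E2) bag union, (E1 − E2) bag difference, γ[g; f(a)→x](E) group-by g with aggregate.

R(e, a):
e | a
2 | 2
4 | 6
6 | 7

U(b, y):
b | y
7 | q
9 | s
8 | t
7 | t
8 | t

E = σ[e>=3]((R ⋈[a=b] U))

σ filters on e, owned by the left side.
E' = (σ[e>=3](R) ⋈[a=b] U)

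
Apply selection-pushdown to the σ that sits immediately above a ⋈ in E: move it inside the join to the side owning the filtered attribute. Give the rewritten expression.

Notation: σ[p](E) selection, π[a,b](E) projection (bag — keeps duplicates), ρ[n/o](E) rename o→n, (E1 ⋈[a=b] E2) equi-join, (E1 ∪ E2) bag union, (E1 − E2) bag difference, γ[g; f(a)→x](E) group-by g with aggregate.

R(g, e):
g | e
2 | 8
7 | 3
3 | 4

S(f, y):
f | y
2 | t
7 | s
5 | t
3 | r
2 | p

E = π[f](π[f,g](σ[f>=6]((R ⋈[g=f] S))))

σ filters on f, owned by the right side.
E' = π[f](π[f,g]((R ⋈[g=f] σ[f>=6](S))))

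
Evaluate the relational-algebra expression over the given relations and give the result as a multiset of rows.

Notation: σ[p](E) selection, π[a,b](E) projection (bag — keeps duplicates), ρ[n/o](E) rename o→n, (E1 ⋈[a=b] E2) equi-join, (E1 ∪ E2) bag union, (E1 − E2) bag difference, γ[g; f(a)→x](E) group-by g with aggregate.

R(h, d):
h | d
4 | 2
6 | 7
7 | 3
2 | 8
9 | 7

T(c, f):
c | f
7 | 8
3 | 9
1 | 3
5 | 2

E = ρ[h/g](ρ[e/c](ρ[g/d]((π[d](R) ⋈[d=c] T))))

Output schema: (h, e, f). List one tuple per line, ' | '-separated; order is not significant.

Stepwise |·|:
  R → 5
  π[d](R) → 5
  T → 4
  (π[d](R) ⋈[d=c] T) → 3
  ρ[g/d]((π[d](R) ⋈[d=c] T)) → 3
  ρ[e/c](ρ[g/d]((π[d](R) ⋈[d=c] T))) → 3
  ρ[h/g](ρ[e/c](ρ[g/d]((π[d](R) ⋈[d=c] T)))) → 3

== RESULT ==
h | e | f
3 | 3 | 9
7 | 7 | 8
7 | 7 | 8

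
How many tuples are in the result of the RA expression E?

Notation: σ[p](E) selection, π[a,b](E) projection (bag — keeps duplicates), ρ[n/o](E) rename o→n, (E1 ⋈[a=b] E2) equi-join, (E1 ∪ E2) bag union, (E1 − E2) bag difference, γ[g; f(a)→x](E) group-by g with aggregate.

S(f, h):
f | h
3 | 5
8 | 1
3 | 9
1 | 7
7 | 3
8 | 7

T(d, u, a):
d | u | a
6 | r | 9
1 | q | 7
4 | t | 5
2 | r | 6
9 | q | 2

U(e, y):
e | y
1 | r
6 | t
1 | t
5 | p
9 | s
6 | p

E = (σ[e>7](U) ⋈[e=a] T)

Subexpression sizes:
  U → 6
  σ[e>7](U) → 1
  T → 5
  (σ[e>7](U) ⋈[e=a] T) → 1

|E| = 1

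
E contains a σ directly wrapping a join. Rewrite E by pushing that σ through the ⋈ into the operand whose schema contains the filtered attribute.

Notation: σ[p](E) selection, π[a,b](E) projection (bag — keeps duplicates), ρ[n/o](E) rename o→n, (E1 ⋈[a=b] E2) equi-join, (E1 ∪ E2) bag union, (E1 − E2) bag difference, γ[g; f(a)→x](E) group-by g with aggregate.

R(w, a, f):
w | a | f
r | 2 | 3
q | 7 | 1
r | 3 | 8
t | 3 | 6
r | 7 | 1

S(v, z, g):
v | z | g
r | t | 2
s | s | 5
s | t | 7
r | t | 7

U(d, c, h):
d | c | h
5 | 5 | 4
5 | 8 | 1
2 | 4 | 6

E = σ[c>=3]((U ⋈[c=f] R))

σ filters on c, owned by the left side.
E' = (σ[c>=3](U) ⋈[c=f] R)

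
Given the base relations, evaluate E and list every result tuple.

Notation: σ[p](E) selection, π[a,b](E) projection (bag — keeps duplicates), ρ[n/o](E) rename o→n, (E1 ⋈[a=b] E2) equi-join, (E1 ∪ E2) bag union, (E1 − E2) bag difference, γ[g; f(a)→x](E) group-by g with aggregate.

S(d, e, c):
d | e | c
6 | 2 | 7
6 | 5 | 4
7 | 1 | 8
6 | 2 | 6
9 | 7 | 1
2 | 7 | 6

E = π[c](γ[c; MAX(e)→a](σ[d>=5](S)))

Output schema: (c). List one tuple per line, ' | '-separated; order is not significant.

Per-node cardinality:
  S → 6
  σ[d>=5](S) → 5
  γ[c; MAX(e)→a](σ[d>=5](S)) → 5
  π[c](γ[c; MAX(e)→a](σ[d>=5](S))) → 5

== RESULT ==
c
1
4
6
7
8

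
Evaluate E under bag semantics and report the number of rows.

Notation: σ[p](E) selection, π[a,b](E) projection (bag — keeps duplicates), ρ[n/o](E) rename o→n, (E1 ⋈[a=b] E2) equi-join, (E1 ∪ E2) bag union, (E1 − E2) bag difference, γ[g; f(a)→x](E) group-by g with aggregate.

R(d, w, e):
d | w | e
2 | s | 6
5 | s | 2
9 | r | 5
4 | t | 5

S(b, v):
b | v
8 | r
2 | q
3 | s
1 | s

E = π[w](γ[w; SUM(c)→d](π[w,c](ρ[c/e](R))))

Per-node cardinality:
  R → 4
  ρ[c/e](R) → 4
  π[w,c](ρ[c/e](R)) → 4
  γ[w; SUM(c)→d](π[w,c](ρ[c/e](R))) → 3
  π[w](γ[w; SUM(c)→d](π[w,c](ρ[c/e](R)))) → 3

|E| = 3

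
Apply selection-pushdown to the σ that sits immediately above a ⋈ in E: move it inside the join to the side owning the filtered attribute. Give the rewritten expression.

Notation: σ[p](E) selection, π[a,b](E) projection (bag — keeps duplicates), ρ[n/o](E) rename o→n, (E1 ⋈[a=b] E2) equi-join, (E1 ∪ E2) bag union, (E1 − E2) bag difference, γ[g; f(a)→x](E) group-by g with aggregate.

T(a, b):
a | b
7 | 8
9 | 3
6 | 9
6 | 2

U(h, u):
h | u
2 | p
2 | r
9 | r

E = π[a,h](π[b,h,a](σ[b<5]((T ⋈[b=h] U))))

σ filters on b, owned by the left side.
E' = π[a,h](π[b,h,a]((σ[b<5](T) ⋈[b=h] U)))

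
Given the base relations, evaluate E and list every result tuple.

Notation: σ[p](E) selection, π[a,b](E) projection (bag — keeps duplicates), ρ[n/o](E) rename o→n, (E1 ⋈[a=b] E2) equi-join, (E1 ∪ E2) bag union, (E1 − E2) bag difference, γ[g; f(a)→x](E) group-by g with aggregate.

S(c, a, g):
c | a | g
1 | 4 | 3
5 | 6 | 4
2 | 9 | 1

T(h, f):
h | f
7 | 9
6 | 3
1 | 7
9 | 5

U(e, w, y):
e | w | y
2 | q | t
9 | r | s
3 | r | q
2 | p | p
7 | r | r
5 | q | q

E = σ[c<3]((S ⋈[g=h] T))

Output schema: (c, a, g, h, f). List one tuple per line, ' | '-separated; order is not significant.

Row counts bottom-up:
  S → 3
  T → 4
  (S ⋈[g=h] T) → 1
  σ[c<3]((S ⋈[g=h] T)) → 1

== RESULT ==
c | a | g | h | f
2 | 9 | 1 | 1 | 7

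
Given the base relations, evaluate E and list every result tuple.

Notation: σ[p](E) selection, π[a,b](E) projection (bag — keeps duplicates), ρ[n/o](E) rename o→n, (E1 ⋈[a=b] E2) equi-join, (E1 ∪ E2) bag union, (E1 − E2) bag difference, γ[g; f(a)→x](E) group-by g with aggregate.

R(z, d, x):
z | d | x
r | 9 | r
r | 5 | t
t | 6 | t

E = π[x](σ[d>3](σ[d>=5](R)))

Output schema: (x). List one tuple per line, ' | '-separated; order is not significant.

Per-node cardinality:
  R → 3
  σ[d>=5](R) → 3
  σ[d>3](σ[d>=5](R)) → 3
  π[x](σ[d>3](σ[d>=5](R))) → 3

== RESULT ==
x
r
t
t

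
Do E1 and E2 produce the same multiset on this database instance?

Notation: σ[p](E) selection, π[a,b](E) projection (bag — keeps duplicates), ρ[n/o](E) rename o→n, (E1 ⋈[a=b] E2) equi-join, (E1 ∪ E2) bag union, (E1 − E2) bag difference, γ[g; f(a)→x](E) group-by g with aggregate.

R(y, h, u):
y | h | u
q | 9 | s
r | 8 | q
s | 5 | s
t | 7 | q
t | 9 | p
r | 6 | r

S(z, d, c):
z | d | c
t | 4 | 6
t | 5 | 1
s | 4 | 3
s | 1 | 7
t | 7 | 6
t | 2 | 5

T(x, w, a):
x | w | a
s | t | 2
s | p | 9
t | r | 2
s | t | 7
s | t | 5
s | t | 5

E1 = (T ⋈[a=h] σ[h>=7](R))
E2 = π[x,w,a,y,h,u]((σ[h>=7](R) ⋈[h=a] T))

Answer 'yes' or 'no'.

E1 row counts bottom-up:
  T → 6
  R → 6
  σ[h>=7](R) → 4
  (T ⋈[a=h] σ[h>=7](R)) → 3
E2 row counts bottom-up:
  R → 6
  σ[h>=7](R) → 4
  T → 6
  (σ[h>=7](R) ⋈[h=a] T) → 3
  π[x,w,a,y,h,u]((σ[h>=7](R) ⋈[h=a] T)) → 3

E1 and E2 produce the same multiset:
x | w | a | y | h | u
s | p | 9 | q | 9 | s
s | p | 9 | t | 9 | p
s | t | 7 | t | 7 | q

yes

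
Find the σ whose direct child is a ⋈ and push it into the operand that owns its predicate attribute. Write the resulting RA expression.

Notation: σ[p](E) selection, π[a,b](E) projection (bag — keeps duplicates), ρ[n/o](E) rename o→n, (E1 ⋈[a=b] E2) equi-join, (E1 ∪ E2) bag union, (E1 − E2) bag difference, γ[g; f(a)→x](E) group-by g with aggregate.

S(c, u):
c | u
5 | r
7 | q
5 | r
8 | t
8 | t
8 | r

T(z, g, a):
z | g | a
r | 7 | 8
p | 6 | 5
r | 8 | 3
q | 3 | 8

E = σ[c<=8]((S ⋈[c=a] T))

σ filters on c, owned by the left side.
E' = (σ[c<=8](S) ⋈[c=a] T)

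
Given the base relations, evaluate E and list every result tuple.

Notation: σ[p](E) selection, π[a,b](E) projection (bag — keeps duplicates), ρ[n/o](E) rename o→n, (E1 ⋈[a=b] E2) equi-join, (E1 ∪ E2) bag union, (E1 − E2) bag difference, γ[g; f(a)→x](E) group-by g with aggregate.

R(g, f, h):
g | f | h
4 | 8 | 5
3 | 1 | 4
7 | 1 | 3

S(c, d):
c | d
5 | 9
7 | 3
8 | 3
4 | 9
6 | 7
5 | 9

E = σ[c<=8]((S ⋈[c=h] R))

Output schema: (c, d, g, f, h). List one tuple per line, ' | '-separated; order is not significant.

Stepwise |·|:
  S → 6
  R → 3
  (S ⋈[c=h] R) → 3
  σ[c<=8]((S ⋈[c=h] R)) → 3

== RESULT ==
c | d | g | f | h
4 | 9 | 3 | 1 | 4
5 | 9 | 4 | 8 | 5
5 | 9 | 4 | 8 | 5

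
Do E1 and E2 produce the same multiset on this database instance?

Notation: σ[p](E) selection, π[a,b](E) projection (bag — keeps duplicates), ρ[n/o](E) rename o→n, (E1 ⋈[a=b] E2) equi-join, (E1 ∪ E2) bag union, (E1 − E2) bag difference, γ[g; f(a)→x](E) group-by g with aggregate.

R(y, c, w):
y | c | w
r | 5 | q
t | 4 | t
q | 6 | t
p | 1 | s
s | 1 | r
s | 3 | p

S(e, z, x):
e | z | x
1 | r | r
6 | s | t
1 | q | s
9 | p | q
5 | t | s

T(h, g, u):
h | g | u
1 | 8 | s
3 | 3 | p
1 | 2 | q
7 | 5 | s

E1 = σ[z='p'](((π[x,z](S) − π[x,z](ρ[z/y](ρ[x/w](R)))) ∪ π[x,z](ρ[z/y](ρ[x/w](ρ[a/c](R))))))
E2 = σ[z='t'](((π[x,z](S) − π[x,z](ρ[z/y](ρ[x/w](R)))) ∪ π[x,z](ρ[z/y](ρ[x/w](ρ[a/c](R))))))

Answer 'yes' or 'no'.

E1 subexpression sizes:
  S → 5
  π[x,z](S) → 5
  R → 6
  ρ[x/w](R) → 6
  ρ[z/y](ρ[x/w](R)) → 6
  π[x,z](ρ[z/y](ρ[x/w](R))) → 6
  (π[x,z](S) − π[x,z](ρ[z/y](ρ[x/w](R)))) → 5
  R → 6
  ρ[a/c](R) → 6
  ρ[x/w](ρ[a/c](R)) → 6
  ρ[z/y](ρ[x/w](ρ[a/c](R))) → 6
  π[x,z](ρ[z/y](ρ[x/w](ρ[a/c](R)))) → 6
  ((π[x,z](S) − π[x,z](ρ[z/y](ρ[x/w](R)))) ∪ π[x,z](ρ[z/y](ρ[x/w](ρ[a/c](R))))) → 11
  σ[z='p'](((π[x,z](S) − π[x,z](ρ[z/y](ρ[x/w](R)))) ∪ π[x,z](ρ[z/y](ρ[x/w](ρ[a/c](R)))))) → 2
E2 subexpression sizes:
  S → 5
  π[x,z](S) → 5
  R → 6
  ρ[x/w](R) → 6
  ρ[z/y](ρ[x/w](R)) → 6
  π[x,z](ρ[z/y](ρ[x/w](R))) → 6
  (π[x,z](S) − π[x,z](ρ[z/y](ρ[x/w](R)))) → 5
  R → 6
  ρ[a/c](R) → 6
  ρ[x/w](ρ[a/c](R)) → 6
  ρ[z/y](ρ[x/w](ρ[a/c](R))) → 6
  π[x,z](ρ[z/y](ρ[x/w](ρ[a/c](R)))) → 6
  ((π[x,z](S) − π[x,z](ρ[z/y](ρ[x/w](R)))) ∪ π[x,z](ρ[z/y](ρ[x/w](ρ[a/c](R))))) → 11
  σ[z='t'](((π[x,z](S) − π[x,z](ρ[z/y](ρ[x/w](R)))) ∪ π[x,z](ρ[z/y](ρ[x/w](ρ[a/c](R)))))) → 2

E1 result:
x | z
q | p
s | p
E2 result:
x | z
s | t
t | t
Witness: ('t', 't') appears 0× in E1 but 1× in E2.

no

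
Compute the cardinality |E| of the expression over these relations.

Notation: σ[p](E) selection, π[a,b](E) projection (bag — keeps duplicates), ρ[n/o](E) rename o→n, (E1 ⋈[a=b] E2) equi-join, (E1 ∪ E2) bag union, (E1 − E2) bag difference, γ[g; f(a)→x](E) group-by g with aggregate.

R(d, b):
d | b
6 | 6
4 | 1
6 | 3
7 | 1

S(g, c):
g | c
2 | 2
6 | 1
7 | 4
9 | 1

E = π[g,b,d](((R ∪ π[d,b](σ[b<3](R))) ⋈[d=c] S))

Subexpression sizes:
  R → 4
  R → 4
  σ[b<3](R) → 2
  π[d,b](σ[b<3](R)) → 2
  (R ∪ π[d,b](σ[b<3](R))) → 6
  S → 4
  ((R ∪ π[d,b](σ[b<3](R))) ⋈[d=c] S) → 2
  π[g,b,d](((R ∪ π[d,b](σ[b<3](R))) ⋈[d=c] S)) → 2

|E| = 2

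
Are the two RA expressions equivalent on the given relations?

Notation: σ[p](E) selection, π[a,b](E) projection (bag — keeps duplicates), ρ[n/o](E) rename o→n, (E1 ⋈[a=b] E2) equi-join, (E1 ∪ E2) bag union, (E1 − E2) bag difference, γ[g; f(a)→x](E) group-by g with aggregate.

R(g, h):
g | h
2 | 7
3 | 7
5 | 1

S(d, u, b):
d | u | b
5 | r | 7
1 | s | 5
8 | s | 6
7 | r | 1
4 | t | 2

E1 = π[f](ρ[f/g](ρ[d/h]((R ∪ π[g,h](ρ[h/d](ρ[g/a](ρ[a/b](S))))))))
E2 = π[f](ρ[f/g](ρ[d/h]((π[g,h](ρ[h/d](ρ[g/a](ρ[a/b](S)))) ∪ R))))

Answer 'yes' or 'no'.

E1 stepwise |·|:
  R → 3
  S → 5
  ρ[a/b](S) → 5
  ρ[g/a](ρ[a/b](S)) → 5
  ρ[h/d](ρ[g/a](ρ[a/b](S))) → 5
  π[g,h](ρ[h/d](ρ[g/a](ρ[a/b](S)))) → 5
  (R ∪ π[g,h](ρ[h/d](ρ[g/a](ρ[a/b](S))))) → 8
  ρ[d/h]((R ∪ π[g,h](ρ[h/d](ρ[g/a](ρ[a/b](S)))))) → 8
  ρ[f/g](ρ[d/h]((R ∪ π[g,h](ρ[h/d](ρ[g/a](ρ[a/b](S))))))) → 8
  π[f](ρ[f/g](ρ[d/h]((R ∪ π[g,h](ρ[h/d](ρ[g/a](ρ[a/b](S)))))))) → 8
E2 stepwise |·|:
  S → 5
  ρ[a/b](S) → 5
  ρ[g/a](ρ[a/b](S)) → 5
  ρ[h/d](ρ[g/a](ρ[a/b](S))) → 5
  π[g,h](ρ[h/d](ρ[g/a](ρ[a/b](S)))) → 5
  R → 3
  (π[g,h](ρ[h/d](ρ[g/a](ρ[a/b](S)))) ∪ R) → 8
  ρ[d/h]((π[g,h](ρ[h/d](ρ[g/a](ρ[a/b](S)))) ∪ R)) → 8
  ρ[f/g](ρ[d/h]((π[g,h](ρ[h/d](ρ[g/a](ρ[a/b](S)))) ∪ R))) → 8
  π[f](ρ[f/g](ρ[d/h]((π[g,h](ρ[h/d](ρ[g/a](ρ[a/b](S)))) ∪ R)))) → 8

E1 and E2 produce the same multiset:
f
1
2
2
3
5
5
6
7

yes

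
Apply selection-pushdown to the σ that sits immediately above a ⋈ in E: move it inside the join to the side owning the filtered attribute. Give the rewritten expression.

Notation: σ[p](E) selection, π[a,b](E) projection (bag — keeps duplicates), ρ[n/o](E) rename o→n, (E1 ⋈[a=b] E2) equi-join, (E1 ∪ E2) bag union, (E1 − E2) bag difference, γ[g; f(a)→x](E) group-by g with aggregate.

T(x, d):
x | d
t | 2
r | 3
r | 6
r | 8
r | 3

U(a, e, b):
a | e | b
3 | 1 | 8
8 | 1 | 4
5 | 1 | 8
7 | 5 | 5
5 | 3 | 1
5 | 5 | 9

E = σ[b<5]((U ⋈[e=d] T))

σ filters on b, owned by the left side.
E' = (σ[b<5](U) ⋈[e=d] T)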